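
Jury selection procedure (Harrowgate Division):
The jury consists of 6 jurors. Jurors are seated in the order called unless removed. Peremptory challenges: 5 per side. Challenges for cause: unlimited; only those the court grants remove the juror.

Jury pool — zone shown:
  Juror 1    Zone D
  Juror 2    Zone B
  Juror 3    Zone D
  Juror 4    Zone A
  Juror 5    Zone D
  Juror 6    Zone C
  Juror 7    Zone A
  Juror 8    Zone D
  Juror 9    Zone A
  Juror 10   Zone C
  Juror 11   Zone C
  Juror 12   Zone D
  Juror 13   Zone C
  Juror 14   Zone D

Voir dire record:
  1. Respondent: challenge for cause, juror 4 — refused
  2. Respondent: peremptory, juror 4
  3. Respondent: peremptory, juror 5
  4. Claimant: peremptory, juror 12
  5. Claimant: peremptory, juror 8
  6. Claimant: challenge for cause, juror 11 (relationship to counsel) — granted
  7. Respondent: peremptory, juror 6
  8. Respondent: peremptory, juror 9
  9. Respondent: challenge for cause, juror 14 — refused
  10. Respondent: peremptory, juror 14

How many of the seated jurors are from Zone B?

Removed: #4, #5, #6, #8, #9, #11, #12, #14.
Seated jurors 1–6: #1, #2, #3, #7, #10, #13.
Of those, in Zone B: #2 → 1.

1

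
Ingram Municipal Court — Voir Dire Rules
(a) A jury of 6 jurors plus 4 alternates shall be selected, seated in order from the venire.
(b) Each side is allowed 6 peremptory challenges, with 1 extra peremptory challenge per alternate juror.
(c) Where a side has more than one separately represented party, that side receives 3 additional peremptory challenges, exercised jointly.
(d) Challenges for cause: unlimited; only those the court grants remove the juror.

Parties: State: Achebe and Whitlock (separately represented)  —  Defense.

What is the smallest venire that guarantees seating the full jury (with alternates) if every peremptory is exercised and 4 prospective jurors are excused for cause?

37

Seats to fill: 6 + 4 alternates = 10.
Peremptories — State: 6 + 1×4 + 3 = 13; Defense: 6 + 1×4 = 10; total 23.
For-cause removals: 4.
Minimum venire: 10 + 23 + 4 = 37.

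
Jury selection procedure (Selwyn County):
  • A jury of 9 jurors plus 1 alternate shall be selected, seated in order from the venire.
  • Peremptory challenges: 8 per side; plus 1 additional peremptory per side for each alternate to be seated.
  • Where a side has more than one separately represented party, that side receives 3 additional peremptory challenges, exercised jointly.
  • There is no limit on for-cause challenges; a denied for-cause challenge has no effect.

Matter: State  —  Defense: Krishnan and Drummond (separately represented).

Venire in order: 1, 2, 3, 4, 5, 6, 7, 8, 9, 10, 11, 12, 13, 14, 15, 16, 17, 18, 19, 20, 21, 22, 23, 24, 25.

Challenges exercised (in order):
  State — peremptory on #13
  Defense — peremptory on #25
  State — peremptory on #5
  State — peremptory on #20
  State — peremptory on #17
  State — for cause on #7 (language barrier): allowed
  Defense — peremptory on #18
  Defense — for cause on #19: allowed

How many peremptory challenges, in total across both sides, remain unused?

15

State allotment: 8 base + 1 × 1 alternate = 9. Defense allotment: 8 base + 1 × 1 alternate + 3 multi-party = 12.
State peremptories used: #13, #5, #20, #17 — 4 (the for-cause on #7 doesn't count).
Defense peremptories used: #25, #18 — 2 (the for-cause on #19 doesn't count).
Remaining: (9 − 4) + (12 − 2) = 15.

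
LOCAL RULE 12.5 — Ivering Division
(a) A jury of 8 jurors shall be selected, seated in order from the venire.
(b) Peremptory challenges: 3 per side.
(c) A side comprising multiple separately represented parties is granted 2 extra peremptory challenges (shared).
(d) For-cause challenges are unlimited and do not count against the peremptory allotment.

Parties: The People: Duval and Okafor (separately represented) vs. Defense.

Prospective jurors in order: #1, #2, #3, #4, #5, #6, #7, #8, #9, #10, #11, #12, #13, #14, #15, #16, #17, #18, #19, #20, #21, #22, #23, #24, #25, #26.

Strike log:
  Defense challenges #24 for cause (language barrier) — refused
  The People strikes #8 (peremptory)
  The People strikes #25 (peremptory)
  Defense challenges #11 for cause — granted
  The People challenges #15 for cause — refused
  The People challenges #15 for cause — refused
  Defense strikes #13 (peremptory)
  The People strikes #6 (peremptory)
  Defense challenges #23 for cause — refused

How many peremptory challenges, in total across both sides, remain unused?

The People allotment: 3 base + 2 multi-party = 5. Defense allotment: 3.
The People peremptories used: #8, #25, #6 — 3 (for-cause on #15, #15 don't count).
Defense peremptories used: #13 — 1 (for-cause on #24, #11, #23 don't count).
Remaining: (5 − 3) + (3 − 1) = 4.

4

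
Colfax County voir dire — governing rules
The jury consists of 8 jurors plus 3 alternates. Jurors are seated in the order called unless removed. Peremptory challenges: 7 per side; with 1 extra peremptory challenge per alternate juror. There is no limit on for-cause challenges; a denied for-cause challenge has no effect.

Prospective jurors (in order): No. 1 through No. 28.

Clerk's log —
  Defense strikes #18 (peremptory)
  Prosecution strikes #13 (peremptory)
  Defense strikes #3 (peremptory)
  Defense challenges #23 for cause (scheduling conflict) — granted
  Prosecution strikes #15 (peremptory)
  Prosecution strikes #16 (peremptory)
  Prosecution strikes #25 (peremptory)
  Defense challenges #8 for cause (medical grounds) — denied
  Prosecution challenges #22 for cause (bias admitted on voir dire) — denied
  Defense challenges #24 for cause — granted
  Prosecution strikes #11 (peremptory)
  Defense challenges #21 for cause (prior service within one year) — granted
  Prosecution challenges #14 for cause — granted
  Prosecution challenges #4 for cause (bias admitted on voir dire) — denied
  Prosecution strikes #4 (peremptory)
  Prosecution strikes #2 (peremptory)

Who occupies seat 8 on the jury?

Removed: #2, #3, #4, #11, #13, #14, #15, #16, #18, #21, #23, #24, #25. (#8, #22 stay — for-cause denied.)
Filling seats in venire order through position 8: #1, #5, #6, #7, #8, #9, #10, #12.
So seat 8 is #12.

12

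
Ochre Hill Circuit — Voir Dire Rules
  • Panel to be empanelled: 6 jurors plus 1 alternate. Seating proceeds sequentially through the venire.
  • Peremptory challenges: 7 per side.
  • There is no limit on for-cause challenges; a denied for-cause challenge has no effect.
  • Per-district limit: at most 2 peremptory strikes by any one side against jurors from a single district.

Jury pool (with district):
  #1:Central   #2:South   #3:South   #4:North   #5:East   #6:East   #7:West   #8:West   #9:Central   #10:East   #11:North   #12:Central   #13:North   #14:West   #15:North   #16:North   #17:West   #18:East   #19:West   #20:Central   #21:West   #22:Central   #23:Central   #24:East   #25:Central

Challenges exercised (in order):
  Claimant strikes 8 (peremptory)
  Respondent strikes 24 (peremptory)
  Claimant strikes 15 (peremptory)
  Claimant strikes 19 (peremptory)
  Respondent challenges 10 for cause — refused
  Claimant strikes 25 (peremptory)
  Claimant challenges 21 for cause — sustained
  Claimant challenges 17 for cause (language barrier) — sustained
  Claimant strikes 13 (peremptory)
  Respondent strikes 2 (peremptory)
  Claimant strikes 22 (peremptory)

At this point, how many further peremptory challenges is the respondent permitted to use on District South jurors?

1

Respondent peremptories so far: #24, #2 — 2 of 7 used, 5 left overall.
Against District South: #2 — 1 used; per-district cap 2 leaves 1.
Binding limit: min(5, 1) = 1.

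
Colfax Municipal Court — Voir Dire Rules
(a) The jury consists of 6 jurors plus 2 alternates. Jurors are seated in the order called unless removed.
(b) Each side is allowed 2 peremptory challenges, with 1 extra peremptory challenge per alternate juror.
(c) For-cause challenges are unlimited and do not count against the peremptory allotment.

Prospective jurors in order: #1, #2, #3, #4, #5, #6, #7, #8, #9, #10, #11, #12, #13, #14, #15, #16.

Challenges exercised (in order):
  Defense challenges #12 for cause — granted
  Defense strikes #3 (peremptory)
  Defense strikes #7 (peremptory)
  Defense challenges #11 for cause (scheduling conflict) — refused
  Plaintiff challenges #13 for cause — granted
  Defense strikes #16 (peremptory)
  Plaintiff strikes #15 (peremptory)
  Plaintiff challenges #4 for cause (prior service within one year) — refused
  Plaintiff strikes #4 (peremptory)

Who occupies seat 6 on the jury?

9

Removed: #3, #4, #7, #12, #13, #15, #16. (#11 stays — for-cause denied.)
Seating in order: seats 1–6 → #1, #2, #5, #6, #8, #9; alternates → #10, #11.
So seat 6 is #9.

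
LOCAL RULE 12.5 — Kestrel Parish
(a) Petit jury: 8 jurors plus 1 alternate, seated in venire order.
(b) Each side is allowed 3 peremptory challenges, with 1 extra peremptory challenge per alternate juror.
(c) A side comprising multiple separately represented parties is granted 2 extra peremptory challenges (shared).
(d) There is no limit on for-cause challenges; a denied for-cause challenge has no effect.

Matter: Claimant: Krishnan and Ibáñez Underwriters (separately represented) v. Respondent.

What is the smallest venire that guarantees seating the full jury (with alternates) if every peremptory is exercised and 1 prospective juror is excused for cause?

20

Seats to fill: 8 + 1 alternates = 9.
Peremptories — Claimant: 3 + 1×1 + 2 = 6; Respondent: 3 + 1×1 = 4; total 10.
For-cause removals: 1.
Minimum venire: 9 + 10 + 1 = 20.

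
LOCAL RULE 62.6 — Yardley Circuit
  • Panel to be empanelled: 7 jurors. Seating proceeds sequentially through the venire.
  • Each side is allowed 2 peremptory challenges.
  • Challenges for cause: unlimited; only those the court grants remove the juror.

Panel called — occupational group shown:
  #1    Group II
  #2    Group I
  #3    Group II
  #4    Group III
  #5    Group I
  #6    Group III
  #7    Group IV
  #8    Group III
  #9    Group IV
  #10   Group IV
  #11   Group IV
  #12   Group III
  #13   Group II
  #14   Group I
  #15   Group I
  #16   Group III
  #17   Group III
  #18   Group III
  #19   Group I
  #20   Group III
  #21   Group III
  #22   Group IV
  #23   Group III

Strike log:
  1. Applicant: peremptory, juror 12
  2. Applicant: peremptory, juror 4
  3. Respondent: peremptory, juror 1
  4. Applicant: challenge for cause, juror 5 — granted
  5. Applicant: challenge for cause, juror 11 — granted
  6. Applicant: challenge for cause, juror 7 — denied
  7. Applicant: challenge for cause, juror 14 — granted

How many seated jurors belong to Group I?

1

Removed: #1, #4, #5, #11, #12, #14.
Seated jurors 1–7: #2, #3, #6, #7, #8, #9, #10.
Of those, in Group I: #2 → 1.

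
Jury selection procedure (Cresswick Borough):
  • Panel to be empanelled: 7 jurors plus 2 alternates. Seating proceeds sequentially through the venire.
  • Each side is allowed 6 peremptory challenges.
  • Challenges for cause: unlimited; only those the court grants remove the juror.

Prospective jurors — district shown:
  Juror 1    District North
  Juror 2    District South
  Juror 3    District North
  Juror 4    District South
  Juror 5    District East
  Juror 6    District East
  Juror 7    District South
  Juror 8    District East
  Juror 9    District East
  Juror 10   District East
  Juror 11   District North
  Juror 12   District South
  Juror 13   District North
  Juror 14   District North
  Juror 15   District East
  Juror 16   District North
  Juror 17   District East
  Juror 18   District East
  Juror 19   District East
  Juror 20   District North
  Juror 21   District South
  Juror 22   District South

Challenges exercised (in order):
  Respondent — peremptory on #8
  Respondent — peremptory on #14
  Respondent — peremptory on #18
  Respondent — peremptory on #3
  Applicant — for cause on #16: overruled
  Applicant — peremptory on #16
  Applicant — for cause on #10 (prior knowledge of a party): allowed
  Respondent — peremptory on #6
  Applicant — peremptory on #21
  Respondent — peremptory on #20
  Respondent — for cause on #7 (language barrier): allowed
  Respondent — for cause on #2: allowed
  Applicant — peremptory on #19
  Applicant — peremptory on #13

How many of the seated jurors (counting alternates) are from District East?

Removed: #2, #3, #6, #7, #8, #10, #13, #14, #16, #18, #19, #20, #21.
Seated (9 incl. alternates): #1, #4, #5, #9, #11, #12, #15, #17, #22.
Of those, in District East: #5, #9, #15, #17 → 4.

4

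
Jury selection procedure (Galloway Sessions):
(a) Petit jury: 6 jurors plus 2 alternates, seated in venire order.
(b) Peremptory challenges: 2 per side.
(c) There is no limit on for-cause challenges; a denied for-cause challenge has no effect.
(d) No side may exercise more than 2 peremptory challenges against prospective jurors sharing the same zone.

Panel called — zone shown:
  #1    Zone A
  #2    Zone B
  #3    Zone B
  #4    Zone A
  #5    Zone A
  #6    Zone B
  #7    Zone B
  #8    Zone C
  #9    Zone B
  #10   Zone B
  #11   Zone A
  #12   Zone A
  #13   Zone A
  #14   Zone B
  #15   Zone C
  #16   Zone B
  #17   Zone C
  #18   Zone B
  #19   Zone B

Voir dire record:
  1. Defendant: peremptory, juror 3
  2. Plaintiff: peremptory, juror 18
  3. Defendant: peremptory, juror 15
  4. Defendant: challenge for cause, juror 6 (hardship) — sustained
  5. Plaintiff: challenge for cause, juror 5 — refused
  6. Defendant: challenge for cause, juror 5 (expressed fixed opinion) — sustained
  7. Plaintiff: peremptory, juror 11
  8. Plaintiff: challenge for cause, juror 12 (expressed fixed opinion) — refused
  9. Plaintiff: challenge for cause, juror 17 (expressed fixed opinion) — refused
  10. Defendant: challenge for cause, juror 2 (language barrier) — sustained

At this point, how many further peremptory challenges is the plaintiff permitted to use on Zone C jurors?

Plaintiff peremptories so far: #18, #11 — 2 of 2 used, 0 left overall.
Against Zone C: none yet — per-zone cap 2 leaves 2.
Binding limit: min(0, 2) = 0.

0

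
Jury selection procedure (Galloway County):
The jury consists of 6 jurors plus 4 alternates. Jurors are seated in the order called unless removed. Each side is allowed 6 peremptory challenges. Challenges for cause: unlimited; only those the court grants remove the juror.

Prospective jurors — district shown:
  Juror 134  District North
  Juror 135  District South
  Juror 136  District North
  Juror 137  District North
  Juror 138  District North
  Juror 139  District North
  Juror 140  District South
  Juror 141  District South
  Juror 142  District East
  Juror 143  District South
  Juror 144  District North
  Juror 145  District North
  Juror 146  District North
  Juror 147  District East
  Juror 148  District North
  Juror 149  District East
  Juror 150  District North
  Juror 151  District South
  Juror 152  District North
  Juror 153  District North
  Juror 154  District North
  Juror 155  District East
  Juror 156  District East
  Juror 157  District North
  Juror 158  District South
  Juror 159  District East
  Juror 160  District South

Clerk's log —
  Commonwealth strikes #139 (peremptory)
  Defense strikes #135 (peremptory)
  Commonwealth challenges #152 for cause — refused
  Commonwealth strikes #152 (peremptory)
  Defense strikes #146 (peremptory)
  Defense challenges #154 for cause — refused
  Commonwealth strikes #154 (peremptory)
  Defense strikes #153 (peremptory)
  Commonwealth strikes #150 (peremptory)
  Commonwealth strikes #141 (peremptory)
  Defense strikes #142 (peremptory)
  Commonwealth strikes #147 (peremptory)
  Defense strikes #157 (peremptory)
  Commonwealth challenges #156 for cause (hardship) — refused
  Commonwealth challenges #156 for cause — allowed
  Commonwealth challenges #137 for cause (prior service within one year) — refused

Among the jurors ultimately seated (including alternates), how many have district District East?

Removed: #135, #139, #141, #142, #146, #147, #150, #152, #153, #154, #156, #157.
Seated (10 incl. alternates): #134, #136, #137, #138, #140, #143, #144, #145, #148, #149.
Of those, in District East: #149 → 1.

1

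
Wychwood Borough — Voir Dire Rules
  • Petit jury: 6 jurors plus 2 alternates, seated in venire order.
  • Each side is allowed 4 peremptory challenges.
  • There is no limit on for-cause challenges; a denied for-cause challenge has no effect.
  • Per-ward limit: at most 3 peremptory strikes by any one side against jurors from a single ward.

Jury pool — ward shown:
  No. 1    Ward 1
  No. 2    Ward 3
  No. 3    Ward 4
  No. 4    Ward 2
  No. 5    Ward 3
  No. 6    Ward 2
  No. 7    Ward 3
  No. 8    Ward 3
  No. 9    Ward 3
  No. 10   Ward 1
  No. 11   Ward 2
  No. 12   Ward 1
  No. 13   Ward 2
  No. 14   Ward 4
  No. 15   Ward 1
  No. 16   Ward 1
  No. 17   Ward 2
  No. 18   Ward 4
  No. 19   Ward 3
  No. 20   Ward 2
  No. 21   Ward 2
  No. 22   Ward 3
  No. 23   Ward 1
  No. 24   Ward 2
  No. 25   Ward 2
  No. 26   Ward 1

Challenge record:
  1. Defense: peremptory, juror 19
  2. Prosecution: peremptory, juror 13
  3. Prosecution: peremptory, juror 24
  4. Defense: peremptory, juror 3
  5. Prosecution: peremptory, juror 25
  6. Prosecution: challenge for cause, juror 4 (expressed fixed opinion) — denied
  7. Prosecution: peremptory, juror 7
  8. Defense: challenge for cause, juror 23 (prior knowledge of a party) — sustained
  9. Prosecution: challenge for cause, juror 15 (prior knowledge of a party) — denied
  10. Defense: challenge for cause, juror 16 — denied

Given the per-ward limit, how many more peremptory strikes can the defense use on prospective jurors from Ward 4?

Defense peremptories so far: #19, #3 — 2 of 4 used, 2 left overall.
Against Ward 4: #3 — 1 used; per-ward cap 3 leaves 2.
Binding limit: min(2, 2) = 2.

2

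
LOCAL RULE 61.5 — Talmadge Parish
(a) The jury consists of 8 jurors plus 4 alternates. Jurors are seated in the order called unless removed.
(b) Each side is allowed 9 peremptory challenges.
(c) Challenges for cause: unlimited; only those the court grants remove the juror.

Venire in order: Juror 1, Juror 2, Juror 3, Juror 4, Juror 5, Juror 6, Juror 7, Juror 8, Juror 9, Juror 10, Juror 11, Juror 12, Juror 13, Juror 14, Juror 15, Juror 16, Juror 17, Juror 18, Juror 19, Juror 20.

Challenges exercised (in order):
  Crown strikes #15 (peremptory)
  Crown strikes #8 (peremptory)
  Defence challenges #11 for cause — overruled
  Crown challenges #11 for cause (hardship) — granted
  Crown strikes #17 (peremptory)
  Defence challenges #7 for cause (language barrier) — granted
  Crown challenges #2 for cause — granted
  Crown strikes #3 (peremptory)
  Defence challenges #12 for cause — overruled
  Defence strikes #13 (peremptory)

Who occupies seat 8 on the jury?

14

Removed: #2, #3, #7, #8, #11, #13, #15, #17. (#12 stays — for-cause denied.)
Seating in order: seats 1–8 → #1, #4, #5, #6, #9, #10, #12, #14; alternates → #16, #18, #19, #20.
So seat 8 is #14.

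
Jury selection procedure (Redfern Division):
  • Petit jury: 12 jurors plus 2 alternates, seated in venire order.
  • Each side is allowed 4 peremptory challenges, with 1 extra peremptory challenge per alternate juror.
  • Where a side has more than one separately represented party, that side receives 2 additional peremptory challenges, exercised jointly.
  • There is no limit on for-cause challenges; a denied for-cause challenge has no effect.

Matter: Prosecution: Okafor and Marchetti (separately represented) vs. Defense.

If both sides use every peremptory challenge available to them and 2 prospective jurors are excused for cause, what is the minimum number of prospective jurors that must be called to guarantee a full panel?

30

Seats to fill: 12 + 2 alternates = 14.
Peremptories — Prosecution: 4 + 1×2 + 2 = 8; Defense: 4 + 1×2 = 6; total 14.
For-cause removals: 2.
Minimum venire: 14 + 14 + 2 = 30.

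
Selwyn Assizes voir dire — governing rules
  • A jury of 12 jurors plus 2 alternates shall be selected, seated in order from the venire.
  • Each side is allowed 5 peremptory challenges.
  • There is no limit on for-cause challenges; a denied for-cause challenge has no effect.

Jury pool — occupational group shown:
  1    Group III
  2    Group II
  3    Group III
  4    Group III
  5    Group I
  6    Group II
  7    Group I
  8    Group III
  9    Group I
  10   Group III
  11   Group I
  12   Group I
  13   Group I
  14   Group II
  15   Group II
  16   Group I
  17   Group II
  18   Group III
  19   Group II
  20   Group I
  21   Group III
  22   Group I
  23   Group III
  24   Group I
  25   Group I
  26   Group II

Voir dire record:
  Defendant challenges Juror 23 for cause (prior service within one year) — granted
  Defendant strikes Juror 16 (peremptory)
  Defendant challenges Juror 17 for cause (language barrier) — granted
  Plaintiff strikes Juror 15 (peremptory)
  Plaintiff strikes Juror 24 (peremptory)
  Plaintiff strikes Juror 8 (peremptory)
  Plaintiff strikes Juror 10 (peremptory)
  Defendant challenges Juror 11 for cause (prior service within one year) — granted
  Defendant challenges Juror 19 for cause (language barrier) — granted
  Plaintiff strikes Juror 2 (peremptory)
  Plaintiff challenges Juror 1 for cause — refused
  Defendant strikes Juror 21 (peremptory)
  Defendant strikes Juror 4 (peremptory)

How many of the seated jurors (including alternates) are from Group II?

Removed: #2, #4, #8, #10, #11, #15, #16, #17, #19, #21, #23, #24.
Seated (14 incl. alternates): #1, #3, #5, #6, #7, #9, #12, #13, #14, #18, #20, #22, #25, #26.
Of those, in Group II: #6, #14, #26 → 3.

3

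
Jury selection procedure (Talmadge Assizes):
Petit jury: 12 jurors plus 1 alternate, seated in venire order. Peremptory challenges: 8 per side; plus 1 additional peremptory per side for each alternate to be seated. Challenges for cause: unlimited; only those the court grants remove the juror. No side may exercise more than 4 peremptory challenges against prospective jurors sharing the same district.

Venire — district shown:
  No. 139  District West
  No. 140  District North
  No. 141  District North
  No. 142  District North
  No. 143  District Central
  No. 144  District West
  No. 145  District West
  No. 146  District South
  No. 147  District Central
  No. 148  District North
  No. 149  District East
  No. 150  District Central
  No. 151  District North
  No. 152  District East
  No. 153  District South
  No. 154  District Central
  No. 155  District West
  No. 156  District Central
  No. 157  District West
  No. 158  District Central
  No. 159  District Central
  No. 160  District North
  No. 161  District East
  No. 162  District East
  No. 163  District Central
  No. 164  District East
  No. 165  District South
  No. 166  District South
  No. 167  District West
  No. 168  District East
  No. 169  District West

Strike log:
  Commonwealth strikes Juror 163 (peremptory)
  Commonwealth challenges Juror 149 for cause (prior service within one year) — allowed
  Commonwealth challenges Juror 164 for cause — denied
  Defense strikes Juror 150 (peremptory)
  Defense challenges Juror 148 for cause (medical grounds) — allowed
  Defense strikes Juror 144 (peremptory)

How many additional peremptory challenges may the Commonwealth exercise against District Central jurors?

Commonwealth peremptories so far: #163 — 1 of 9 used, 8 left overall.
Against District Central: #163 — 1 used; per-district cap 4 leaves 3.
Binding limit: min(8, 3) = 3.

3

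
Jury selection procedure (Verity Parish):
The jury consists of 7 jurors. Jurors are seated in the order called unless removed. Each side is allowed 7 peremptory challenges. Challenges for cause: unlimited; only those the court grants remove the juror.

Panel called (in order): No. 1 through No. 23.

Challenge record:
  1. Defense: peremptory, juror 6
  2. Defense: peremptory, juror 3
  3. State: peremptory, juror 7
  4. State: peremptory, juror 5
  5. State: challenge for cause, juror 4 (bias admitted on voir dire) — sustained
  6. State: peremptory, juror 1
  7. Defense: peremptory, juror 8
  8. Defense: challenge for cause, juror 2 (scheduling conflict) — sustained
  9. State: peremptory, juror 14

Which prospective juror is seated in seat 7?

Removed: #1, #2, #3, #4, #5, #6, #7, #8, #14.
Seating in order: seats 1–7 → #9, #10, #11, #12, #13, #15, #16.
So seat 7 is #16.

16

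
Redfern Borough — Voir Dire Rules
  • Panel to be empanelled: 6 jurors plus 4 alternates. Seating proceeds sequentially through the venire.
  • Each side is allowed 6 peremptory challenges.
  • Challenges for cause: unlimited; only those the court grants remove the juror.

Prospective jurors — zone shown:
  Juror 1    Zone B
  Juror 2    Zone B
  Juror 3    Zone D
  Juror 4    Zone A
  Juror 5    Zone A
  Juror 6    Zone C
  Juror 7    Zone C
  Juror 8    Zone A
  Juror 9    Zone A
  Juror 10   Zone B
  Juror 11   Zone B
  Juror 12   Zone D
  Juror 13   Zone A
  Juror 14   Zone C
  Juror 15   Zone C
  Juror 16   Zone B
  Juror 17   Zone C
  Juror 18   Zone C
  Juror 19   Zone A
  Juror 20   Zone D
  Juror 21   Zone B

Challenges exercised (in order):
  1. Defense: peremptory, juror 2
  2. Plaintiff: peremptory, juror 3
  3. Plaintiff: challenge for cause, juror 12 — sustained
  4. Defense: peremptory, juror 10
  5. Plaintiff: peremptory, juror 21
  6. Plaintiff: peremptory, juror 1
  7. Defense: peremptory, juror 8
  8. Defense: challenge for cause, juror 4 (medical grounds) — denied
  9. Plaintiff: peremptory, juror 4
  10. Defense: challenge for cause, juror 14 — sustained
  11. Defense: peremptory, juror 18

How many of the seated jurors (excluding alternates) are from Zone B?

Removed: #1, #2, #3, #4, #8, #10, #12, #14, #18, #21.
Seated jurors 1–6: #5, #6, #7, #9, #11, #13 (alternates #15, #16, #17, #19 not counted).
Of those, in Zone B: #11 → 1.

1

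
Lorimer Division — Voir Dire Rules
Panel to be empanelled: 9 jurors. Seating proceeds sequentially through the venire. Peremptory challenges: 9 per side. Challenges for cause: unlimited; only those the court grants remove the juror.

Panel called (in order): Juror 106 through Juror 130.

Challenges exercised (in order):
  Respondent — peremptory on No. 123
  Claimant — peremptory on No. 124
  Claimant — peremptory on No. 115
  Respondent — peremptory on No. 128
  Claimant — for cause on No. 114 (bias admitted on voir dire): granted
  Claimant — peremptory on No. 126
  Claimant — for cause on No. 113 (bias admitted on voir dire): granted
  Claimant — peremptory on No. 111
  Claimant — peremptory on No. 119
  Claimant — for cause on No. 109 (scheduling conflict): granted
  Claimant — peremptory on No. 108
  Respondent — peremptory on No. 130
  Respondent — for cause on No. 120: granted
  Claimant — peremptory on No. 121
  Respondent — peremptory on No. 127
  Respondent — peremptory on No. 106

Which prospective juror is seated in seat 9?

129

Removed: #106, #108, #109, #111, #113, #114, #115, #119, #120, #121, #123, #124, #126, #127, #128, #130.
Seating in order: seats 1–9 → #107, #110, #112, #116, #117, #118, #122, #125, #129.
So seat 9 is #129.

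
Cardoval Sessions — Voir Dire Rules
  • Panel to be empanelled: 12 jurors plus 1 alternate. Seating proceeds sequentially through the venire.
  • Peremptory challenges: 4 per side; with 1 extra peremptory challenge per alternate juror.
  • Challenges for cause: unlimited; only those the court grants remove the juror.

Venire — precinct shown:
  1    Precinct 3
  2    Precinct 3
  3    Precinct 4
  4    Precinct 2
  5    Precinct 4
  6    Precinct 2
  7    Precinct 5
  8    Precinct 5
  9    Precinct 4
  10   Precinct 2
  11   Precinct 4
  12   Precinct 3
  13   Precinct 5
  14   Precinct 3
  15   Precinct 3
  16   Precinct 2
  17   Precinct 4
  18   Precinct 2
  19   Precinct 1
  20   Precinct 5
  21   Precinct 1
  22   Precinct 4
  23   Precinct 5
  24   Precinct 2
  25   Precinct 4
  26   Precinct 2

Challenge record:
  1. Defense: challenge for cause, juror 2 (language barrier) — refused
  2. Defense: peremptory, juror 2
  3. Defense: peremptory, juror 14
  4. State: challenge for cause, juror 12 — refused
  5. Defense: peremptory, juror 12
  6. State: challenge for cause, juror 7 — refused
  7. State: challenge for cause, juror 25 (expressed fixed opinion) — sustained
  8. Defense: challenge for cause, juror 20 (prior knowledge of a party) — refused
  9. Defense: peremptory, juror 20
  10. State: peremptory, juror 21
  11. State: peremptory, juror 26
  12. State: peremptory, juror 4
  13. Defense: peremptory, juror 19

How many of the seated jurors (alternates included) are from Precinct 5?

3

Removed: #2, #4, #12, #14, #19, #20, #21, #25, #26.
Seated (13 incl. alternates): #1, #3, #5, #6, #7, #8, #9, #10, #11, #13, #15, #16, #17.
Of those, in Precinct 5: #7, #8, #13 → 3.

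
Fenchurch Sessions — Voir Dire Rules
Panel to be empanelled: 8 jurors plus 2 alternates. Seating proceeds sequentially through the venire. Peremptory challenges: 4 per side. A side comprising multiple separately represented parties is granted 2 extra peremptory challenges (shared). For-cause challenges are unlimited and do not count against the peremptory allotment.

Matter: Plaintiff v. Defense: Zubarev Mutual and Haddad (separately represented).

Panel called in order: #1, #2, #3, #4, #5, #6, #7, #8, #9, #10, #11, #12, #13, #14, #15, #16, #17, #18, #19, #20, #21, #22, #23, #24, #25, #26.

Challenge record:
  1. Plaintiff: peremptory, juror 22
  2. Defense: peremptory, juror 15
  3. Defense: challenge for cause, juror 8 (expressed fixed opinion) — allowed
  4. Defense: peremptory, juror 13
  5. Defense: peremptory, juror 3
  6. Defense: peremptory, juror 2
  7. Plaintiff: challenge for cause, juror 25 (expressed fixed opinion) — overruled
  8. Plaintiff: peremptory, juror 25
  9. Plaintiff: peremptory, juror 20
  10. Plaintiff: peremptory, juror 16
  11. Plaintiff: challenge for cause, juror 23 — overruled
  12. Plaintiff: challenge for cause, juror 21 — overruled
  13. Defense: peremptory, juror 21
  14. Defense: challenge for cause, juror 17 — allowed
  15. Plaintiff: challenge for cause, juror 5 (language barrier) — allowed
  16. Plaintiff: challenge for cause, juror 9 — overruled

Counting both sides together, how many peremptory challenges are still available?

1

Plaintiff allotment: 4. Defense allotment: 4 base + 2 multi-party = 6.
Plaintiff peremptories used: #22, #25, #20, #16 — 4 (for-cause on #25, #23, #21, #5, #9 don't count).
Defense peremptories used: #15, #13, #3, #2, #21 — 5 (for-cause on #8, #17 don't count).
Remaining: (4 − 4) + (6 − 5) = 1.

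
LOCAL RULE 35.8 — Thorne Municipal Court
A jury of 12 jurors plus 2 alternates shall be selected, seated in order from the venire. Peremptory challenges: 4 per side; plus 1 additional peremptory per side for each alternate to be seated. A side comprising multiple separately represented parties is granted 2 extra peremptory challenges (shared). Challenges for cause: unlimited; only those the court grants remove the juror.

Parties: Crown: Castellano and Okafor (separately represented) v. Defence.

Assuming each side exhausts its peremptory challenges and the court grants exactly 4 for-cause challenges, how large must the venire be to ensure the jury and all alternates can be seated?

32

Seats to fill: 12 + 2 alternates = 14.
Peremptories — Crown: 4 + 1×2 + 2 = 8; Defence: 4 + 1×2 = 6; total 14.
For-cause removals: 4.
Minimum venire: 14 + 14 + 4 = 32.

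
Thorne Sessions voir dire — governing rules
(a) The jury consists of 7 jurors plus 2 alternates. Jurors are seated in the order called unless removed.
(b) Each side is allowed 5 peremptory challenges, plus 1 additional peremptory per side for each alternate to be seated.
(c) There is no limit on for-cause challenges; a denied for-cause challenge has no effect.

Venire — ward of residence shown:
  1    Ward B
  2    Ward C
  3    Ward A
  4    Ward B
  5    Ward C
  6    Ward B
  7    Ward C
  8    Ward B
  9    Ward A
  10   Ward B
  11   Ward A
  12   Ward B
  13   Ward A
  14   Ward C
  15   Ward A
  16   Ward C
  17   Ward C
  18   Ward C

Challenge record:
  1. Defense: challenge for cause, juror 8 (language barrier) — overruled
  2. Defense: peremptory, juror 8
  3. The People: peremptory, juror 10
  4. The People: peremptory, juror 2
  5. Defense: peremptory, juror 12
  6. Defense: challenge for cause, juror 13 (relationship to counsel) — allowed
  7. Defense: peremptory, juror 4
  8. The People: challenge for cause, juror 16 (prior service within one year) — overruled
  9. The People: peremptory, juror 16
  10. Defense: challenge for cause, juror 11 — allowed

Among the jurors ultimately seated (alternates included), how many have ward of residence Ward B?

2

Removed: #2, #4, #8, #10, #11, #12, #13, #16.
Seated (9 incl. alternates): #1, #3, #5, #6, #7, #9, #14, #15, #17.
Of those, in Ward B: #1, #6 → 2.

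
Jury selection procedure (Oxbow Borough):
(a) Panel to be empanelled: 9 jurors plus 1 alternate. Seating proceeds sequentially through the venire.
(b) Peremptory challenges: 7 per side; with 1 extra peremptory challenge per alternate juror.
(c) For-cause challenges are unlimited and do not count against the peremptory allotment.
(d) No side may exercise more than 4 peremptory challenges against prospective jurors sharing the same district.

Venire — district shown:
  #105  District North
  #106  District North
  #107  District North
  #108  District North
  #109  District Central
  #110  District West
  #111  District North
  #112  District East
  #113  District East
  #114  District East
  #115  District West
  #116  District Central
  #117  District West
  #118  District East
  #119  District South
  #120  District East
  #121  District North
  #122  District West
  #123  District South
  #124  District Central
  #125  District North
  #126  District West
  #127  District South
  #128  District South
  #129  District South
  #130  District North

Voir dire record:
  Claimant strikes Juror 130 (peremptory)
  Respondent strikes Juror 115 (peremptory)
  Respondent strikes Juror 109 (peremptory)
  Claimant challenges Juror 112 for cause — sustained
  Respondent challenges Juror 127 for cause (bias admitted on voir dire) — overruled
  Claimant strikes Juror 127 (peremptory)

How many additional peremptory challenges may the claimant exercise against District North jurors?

Claimant peremptories so far: #130, #127 — 2 of 8 used, 6 left overall.
Against District North: #130 — 1 used; per-district cap 4 leaves 3.
Binding limit: min(6, 3) = 3.

3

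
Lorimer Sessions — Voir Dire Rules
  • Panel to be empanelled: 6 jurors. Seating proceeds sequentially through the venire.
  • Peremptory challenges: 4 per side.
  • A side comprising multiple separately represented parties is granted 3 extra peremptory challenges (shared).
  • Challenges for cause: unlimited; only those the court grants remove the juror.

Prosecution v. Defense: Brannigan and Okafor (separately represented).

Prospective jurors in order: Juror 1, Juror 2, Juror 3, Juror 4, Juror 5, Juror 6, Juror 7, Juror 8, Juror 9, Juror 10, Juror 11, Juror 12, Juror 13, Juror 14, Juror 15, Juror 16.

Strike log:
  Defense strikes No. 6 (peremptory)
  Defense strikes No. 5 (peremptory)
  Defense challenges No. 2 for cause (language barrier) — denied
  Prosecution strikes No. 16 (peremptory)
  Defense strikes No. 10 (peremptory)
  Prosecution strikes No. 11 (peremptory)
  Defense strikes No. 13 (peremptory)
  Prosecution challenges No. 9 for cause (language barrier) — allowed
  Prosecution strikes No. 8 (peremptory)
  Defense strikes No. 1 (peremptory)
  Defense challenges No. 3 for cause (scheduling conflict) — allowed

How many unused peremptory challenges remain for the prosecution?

1

Prosecution allotment: 4.
Prosecution peremptories used: #16, #11, #8 — 3 (the for-cause on #9 doesn't count).
Remaining: 4 − 3 = 1.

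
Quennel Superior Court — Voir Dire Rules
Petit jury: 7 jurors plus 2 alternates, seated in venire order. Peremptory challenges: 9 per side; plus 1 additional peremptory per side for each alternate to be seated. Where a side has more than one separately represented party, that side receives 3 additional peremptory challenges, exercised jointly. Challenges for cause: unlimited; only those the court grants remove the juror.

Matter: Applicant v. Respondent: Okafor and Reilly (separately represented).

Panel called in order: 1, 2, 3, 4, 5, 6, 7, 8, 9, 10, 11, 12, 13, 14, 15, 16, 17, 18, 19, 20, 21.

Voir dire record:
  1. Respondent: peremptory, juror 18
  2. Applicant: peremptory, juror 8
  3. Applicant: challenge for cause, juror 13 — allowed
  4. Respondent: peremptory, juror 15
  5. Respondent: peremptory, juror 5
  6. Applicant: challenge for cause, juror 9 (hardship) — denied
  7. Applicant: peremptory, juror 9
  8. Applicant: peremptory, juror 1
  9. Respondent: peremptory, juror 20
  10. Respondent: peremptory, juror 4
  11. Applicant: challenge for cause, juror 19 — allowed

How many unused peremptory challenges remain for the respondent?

9

Respondent allotment: 9 base + 1 × 2 alternates + 3 multi-party = 14.
Respondent peremptories used: #18, #15, #5, #20, #4 — 5.
Remaining: 14 − 5 = 9.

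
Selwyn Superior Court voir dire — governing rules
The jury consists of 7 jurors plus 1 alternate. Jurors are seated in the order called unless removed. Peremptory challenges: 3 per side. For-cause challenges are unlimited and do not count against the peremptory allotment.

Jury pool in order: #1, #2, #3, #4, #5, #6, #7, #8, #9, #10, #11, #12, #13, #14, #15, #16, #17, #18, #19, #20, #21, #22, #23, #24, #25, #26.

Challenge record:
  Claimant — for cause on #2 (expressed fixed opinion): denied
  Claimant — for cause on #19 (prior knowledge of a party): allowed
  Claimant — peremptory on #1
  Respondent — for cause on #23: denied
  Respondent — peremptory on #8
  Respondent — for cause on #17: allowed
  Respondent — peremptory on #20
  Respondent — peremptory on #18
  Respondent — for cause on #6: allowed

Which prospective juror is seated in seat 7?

Removed: #1, #6, #8, #17, #18, #19, #20. (#2, #23 stay — for-cause denied.)
Filling seats in venire order through position 7: #2, #3, #4, #5, #7, #9, #10.
So seat 7 is #10.

10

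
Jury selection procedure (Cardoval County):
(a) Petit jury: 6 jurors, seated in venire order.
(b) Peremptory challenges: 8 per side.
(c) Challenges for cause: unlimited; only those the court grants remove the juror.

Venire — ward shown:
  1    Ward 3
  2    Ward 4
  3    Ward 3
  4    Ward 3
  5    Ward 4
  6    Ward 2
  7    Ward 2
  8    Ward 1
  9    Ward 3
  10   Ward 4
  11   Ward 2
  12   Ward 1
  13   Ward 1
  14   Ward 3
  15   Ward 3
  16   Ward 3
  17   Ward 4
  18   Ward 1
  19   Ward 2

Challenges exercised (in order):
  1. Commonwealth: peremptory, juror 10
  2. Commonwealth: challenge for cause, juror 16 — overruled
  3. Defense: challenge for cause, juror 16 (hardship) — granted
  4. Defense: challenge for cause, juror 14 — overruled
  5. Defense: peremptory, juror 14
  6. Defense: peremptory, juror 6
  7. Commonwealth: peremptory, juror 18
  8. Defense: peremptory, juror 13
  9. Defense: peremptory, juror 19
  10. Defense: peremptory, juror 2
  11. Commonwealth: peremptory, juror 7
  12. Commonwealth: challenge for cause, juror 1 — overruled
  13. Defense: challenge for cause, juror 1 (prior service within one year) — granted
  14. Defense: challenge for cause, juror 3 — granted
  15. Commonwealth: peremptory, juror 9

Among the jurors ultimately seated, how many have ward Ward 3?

Removed: #1, #2, #3, #6, #7, #9, #10, #13, #14, #16, #18, #19.
Seated jurors 1–6: #4, #5, #8, #11, #12, #15.
Of those, in Ward 3: #4, #15 → 2.

2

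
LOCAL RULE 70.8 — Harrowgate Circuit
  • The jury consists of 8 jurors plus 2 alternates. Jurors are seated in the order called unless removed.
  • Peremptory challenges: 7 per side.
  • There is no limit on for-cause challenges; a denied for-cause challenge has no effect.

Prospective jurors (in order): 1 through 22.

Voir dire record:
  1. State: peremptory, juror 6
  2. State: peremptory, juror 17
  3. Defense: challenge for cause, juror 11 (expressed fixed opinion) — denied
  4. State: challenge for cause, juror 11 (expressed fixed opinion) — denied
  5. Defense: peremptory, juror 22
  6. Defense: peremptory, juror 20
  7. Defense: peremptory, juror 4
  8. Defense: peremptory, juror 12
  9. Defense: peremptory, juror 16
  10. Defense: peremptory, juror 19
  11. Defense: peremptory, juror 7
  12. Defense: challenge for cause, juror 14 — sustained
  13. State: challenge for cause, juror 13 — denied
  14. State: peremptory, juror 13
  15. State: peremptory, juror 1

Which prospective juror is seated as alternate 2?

21

Removed: #1, #4, #6, #7, #12, #13, #14, #16, #17, #19, #20, #22. (#11 stays — for-cause denied.)
Seating in order: seats 1–8 → #2, #3, #5, #8, #9, #10, #11, #15; alternates → #18, #21.
So alternate 2 is #21.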